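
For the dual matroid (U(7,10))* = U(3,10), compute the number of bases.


The dual of U(r,n) is U(n-r, n) = U(3,10).
Bases of U(3,10) are all (3)-element subsets.
|B(M*)| = C(10,3) = (10 * 9 * 8) / (1 * 2 * 3) = 120.

120


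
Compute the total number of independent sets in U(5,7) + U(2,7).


For a direct sum, |I(M1+M2)| = |I(M1)| * |I(M2)|.
|I(U(5,7))| = sum C(7,k) for k=0..5 = 120.
|I(U(2,7))| = sum C(7,k) for k=0..2 = 29.
Total = 120 * 29 = 3480.

3480


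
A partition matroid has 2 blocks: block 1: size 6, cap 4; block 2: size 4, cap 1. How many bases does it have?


A basis picks exactly ci elements from block i.
Number of bases = product of C(|Si|, ci).
= C(6,4) * C(4,1)
= 15 * 4
= 60.

60


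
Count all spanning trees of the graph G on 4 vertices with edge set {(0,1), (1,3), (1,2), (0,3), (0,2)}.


By Kirchhoff's matrix tree theorem, the number of spanning trees equals
the determinant of any cofactor of the Laplacian matrix L.
G has 4 vertices and 5 edges.
Computing the (3 x 3) cofactor determinant gives 8.

8


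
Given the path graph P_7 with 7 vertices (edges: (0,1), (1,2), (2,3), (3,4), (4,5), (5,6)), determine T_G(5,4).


A path on 7 vertices is a tree with 6 edges.
T(x,y) = x^(6) for any tree.
T(5,4) = 5^6 = 15625.

15625


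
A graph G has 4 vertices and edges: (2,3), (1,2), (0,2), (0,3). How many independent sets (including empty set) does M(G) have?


An independent set in a graphic matroid is an acyclic edge subset.
G has 4 vertices and 4 edges.
Enumerate all 2^4 = 16 subsets, checking for acyclicity.
Total independent sets = 14.

14


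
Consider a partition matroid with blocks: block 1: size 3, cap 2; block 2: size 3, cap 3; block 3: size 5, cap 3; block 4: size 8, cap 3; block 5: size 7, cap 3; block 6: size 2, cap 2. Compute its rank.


Rank of a partition matroid = sum of min(|Si|, ci) for each block.
= min(3,2) + min(3,3) + min(5,3) + min(8,3) + min(7,3) + min(2,2)
= 2 + 3 + 3 + 3 + 3 + 2
= 16.

16


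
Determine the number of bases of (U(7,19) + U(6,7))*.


(M1+M2)* = M1* + M2*.
M1* = U(12,19), bases: C(19,12) = 50388.
M2* = U(1,7), bases: C(7,1) = 7.
|B(M*)| = 50388 * 7 = 352716.

352716


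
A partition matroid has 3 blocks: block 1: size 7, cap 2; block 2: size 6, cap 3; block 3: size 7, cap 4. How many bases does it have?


A basis picks exactly ci elements from block i.
Number of bases = product of C(|Si|, ci).
= C(7,2) * C(6,3) * C(7,4)
= 21 * 20 * 35
= 14700.

14700


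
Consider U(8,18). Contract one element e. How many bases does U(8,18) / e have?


Contracting e from U(8,18) gives U(7,17).
Bases of U(7,17) = (17 choose 7) = 19448.

19448


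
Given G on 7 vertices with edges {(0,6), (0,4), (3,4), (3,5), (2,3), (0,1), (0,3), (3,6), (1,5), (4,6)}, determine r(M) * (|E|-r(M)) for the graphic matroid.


r(M) = |V| - c = 7 - 1 = 6.
nullity = |E| - r(M) = 10 - 6 = 4.
Product = 6 * 4 = 24.

24


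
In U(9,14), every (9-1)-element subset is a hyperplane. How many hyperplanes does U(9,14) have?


Hyperplanes of U(9,14) are flats of rank 8.
In a uniform matroid, these are exactly the (8)-element subsets.
Count = (14 choose 8) = 3003.

3003


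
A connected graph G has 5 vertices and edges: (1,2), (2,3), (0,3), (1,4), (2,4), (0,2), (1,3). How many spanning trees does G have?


By Kirchhoff's matrix tree theorem, the number of spanning trees equals
the determinant of any cofactor of the Laplacian matrix L.
G has 5 vertices and 7 edges.
Computing the (4 x 4) cofactor determinant gives 21.

21


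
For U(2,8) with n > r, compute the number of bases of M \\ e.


Deleting e from U(2,8) gives U(2,7) since n > r.
Bases of U(2,7) = C(7,2) = (7 * 6) / (1 * 2) = 21.

21


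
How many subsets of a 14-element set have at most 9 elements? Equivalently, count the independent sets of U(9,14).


Independent sets of U(9,14) are all subsets of size <= 9.
Count = (14 choose 0) + (14 choose 1) + (14 choose 2) + (14 choose 3) + (14 choose 4) + (14 choose 5) + (14 choose 6) + (14 choose 7) + (14 choose 8) + (14 choose 9)
     = 1 + 14 + 91 + 364 + 1001 + 2002 + 3003 + 3432 + 3003 + 2002
     = 14913.

14913


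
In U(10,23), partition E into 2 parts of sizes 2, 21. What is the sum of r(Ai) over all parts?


r(Ai) = min(|Ai|, 10) for each part.
Sum = min(2,10) + min(21,10)
    = 2 + 10
    = 12.

12


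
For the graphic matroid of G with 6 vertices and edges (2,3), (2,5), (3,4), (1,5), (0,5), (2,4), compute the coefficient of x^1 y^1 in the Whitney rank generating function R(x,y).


R(x,y) = sum over A in 2^E of x^(r(E)-r(A)) * y^(|A|-r(A)).
G has 6 vertices, 6 edges. r(E) = 5.
Enumerate all 2^6 = 64 subsets.
Count subsets with r(E)-r(A)=1 and |A|-r(A)=1: 3.

3


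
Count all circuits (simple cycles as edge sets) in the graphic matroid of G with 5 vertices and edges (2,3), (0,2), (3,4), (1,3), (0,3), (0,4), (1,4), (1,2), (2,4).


A circuit in a graphic matroid = edge set of a simple cycle.
G has 5 vertices and 9 edges.
Enumerating all minimal edge subsets forming cycles...
Total circuits found: 22.

22


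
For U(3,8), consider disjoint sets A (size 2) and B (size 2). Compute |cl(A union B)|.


|A union B| = 2 + 2 = 4 (disjoint).
In U(3,8), cl(S) = S if |S| < 3, else cl(S) = E.
Since 4 >= 3, cl(A union B) = E.
|cl(A union B)| = 8.

8


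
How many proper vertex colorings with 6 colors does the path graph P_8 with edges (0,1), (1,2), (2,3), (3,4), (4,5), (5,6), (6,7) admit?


P(P_8, k) = k * (k-1)^(7).
P(6) = 6 * 5^7 = 6 * 78125 = 468750.

468750


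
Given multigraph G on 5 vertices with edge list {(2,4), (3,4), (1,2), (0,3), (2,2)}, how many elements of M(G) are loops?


In a graphic matroid, a loop is a self-loop edge (u,u) with rank 0.
Examining all 5 edges for self-loops...
Self-loops found: (2,2)
Number of loops = 1.

1


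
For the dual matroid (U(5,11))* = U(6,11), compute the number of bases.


The dual of U(r,n) is U(n-r, n) = U(6,11).
Bases of U(6,11) are all (6)-element subsets.
|B(M*)| = (11 choose 6) = 462.

462


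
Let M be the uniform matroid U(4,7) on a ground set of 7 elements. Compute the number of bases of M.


Bases of U(4,7) are all 4-element subsets of the 7-element ground set.
Number of bases = C(7,4).
C(7,4) = (7 * 6 * 5 * 4) / (1 * 2 * 3 * 4) = 35.

35


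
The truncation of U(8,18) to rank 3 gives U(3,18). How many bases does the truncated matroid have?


Truncating U(8,18) to rank 3 gives U(3,18).
Bases of U(3,18) are all 3-element subsets of 18 elements.
Number of bases = C(18,3) = 18! / (3! * 15!) = 816.

816


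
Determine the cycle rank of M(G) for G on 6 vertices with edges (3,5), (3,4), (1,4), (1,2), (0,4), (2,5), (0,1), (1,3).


Cycle rank (nullity) = |E| - r(M) = |E| - (|V| - c).
|E| = 8, |V| = 6, c = 1.
Nullity = 8 - (6 - 1) = 8 - 5 = 3.

3


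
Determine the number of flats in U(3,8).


Flats of U(3,8): every subset of size < 3 is a flat, plus E itself.
Count = C(8,0) + C(8,1) + C(8,2) + 1
     = 1 + 8 + 28 + 1
     = 38.

38


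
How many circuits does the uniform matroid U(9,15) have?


In U(9,15), circuits are the (10)-element subsets.
Any set of 10 elements is dependent, and removing any one element gives
an independent set of size 9, so it is a minimal dependent set.
Number of circuits = C(15,10) = 15! / (10! * 5!) = 3003.

3003


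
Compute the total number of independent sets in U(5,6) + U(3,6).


For a direct sum, |I(M1+M2)| = |I(M1)| * |I(M2)|.
|I(U(5,6))| = sum C(6,k) for k=0..5 = 63.
|I(U(3,6))| = sum C(6,k) for k=0..3 = 42.
Total = 63 * 42 = 2646.

2646


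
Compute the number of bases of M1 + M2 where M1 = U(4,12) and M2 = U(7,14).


Bases of a direct sum M1 + M2: |B| = |B(M1)| * |B(M2)|.
|B(U(4,12))| = C(12,4) = 495.
|B(U(7,14))| = C(14,7) = 3432.
Total bases = 495 * 3432 = 1698840.

1698840


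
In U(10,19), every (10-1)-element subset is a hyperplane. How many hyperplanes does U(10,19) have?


Hyperplanes of U(10,19) are flats of rank 9.
In a uniform matroid, these are exactly the (9)-element subsets.
Count = (19 choose 9) = 92378.

92378


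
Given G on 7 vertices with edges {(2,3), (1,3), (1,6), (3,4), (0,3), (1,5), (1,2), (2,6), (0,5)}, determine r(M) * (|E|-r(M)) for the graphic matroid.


r(M) = |V| - c = 7 - 1 = 6.
nullity = |E| - r(M) = 9 - 6 = 3.
Product = 6 * 3 = 18.

18


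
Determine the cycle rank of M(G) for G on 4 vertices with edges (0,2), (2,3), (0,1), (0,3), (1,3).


Cycle rank (nullity) = |E| - r(M) = |E| - (|V| - c).
|E| = 5, |V| = 4, c = 1.
Nullity = 5 - (4 - 1) = 5 - 3 = 2.

2


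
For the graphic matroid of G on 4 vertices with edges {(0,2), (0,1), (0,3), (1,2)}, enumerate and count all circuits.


A circuit in a graphic matroid = edge set of a simple cycle.
G has 4 vertices and 4 edges.
Enumerating all minimal edge subsets forming cycles...
Total circuits found: 1.

1


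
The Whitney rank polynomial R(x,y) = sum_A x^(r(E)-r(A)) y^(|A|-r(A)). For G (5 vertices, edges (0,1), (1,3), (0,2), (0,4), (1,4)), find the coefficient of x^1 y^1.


R(x,y) = sum over A in 2^E of x^(r(E)-r(A)) * y^(|A|-r(A)).
G has 5 vertices, 5 edges. r(E) = 4.
Enumerate all 2^5 = 32 subsets.
Count subsets with r(E)-r(A)=1 and |A|-r(A)=1: 2.

2


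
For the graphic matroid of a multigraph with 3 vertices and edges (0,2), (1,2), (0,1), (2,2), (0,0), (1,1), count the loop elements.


In a graphic matroid, a loop is a self-loop edge (u,u) with rank 0.
Examining all 6 edges for self-loops...
Self-loops found: (2,2), (0,0), (1,1)
Number of loops = 3.

3


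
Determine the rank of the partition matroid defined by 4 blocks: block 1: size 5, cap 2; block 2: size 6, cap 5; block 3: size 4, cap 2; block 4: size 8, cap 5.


Rank of a partition matroid = sum of min(|Si|, ci) for each block.
= min(5,2) + min(6,5) + min(4,2) + min(8,5)
= 2 + 5 + 2 + 5
= 14.

14


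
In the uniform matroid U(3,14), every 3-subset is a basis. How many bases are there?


Bases of U(3,14) are all 3-element subsets of the 14-element ground set.
Number of bases = C(14,3).
C(14,3) = 14! / (3! * 11!) = 364.

364


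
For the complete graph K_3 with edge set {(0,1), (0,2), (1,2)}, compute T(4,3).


T(K_3; x,y) = x^2 + x + y.
T(4,3) = 16 + 4 + 3 = 23.

23


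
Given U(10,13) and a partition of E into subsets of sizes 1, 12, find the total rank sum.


r(Ai) = min(|Ai|, 10) for each part.
Sum = min(1,10) + min(12,10)
    = 1 + 10
    = 11.

11


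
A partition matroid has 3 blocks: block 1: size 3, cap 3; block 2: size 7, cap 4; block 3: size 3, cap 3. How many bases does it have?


A basis picks exactly ci elements from block i.
Number of bases = product of C(|Si|, ci).
= C(3,3) * C(7,4) * C(3,3)
= 1 * 35 * 1
= 35.

35


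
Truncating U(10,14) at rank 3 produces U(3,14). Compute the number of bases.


Truncating U(10,14) to rank 3 gives U(3,14).
Bases of U(3,14) are all 3-element subsets of 14 elements.
Number of bases = C(14,3) = 14! / (3! * 11!) = 364.

364


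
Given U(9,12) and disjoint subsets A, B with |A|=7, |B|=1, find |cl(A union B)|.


|A union B| = 7 + 1 = 8 (disjoint).
In U(9,12), cl(S) = S if |S| < 9, else cl(S) = E.
Since 8 < 9, cl(A union B) = A union B.
|cl(A union B)| = 8.

8


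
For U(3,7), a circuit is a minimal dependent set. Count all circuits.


In U(3,7), circuits are the (4)-element subsets.
Any set of 4 elements is dependent, and removing any one element gives
an independent set of size 3, so it is a minimal dependent set.
Number of circuits = C(7,4) = (7 * 6 * 5 * 4) / (1 * 2 * 3 * 4) = 35.

35


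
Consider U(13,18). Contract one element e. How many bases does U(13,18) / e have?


Contracting e from U(13,18) gives U(12,17).
Bases of U(12,17) = C(17,12) = 17! / (12! * 5!) = 6188.

6188


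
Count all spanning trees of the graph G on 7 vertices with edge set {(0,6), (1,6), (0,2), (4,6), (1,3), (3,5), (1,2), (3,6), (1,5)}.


By Kirchhoff's matrix tree theorem, the number of spanning trees equals
the determinant of any cofactor of the Laplacian matrix L.
G has 7 vertices and 9 edges.
Computing the (6 x 6) cofactor determinant gives 29.

29


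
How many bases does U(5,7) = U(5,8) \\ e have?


Deleting e from U(5,8) gives U(5,7) since n > r.
Bases of U(5,7) = (7 choose 5) = 21.

21


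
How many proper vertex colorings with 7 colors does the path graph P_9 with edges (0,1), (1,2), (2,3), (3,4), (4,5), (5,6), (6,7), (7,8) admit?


P(P_9, k) = k * (k-1)^(8).
P(7) = 7 * 6^8 = 7 * 1679616 = 11757312.

11757312


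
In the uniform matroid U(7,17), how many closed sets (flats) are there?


Flats of U(7,17): every subset of size < 7 is a flat, plus E itself.
Count = (17 choose 0) + (17 choose 1) + (17 choose 2) + (17 choose 3) + (17 choose 4) + (17 choose 5) + (17 choose 6) + 1
     = 1 + 17 + 136 + 680 + 2380 + 6188 + 12376 + 1
     = 21779.

21779


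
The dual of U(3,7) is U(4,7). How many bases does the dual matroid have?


The dual of U(r,n) is U(n-r, n) = U(4,7).
Bases of U(4,7) are all (4)-element subsets.
|B(M*)| = C(7,4) = (7 * 6 * 5 * 4) / (1 * 2 * 3 * 4) = 35.

35


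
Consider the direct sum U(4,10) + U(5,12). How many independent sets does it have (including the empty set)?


For a direct sum, |I(M1+M2)| = |I(M1)| * |I(M2)|.
|I(U(4,10))| = sum C(10,k) for k=0..4 = 386.
|I(U(5,12))| = sum C(12,k) for k=0..5 = 1586.
Total = 386 * 1586 = 612196.

612196


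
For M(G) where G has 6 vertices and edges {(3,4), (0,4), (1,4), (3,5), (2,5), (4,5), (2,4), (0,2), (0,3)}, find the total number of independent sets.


An independent set in a graphic matroid is an acyclic edge subset.
G has 6 vertices and 9 edges.
Enumerate all 2^9 = 512 subsets, checking for acyclicity.
Total independent sets = 268.

268


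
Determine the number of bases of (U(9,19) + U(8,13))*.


(M1+M2)* = M1* + M2*.
M1* = U(10,19), bases: C(19,10) = 92378.
M2* = U(5,13), bases: C(13,5) = 1287.
|B(M*)| = 92378 * 1287 = 118890486.

118890486


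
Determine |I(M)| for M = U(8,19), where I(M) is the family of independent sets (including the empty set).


Independent sets of U(8,19) are all subsets of size <= 8.
Count = C(19,0) + C(19,1) + C(19,2) + C(19,3) + C(19,4) + C(19,5) + C(19,6) + C(19,7) + C(19,8)
     = 1 + 19 + 171 + 969 + 3876 + 11628 + 27132 + 50388 + 75582
     = 169766.

169766


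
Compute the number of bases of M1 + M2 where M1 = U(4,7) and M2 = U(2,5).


Bases of a direct sum M1 + M2: |B| = |B(M1)| * |B(M2)|.
|B(U(4,7))| = C(7,4) = 35.
|B(U(2,5))| = C(5,2) = 10.
Total bases = 35 * 10 = 350.

350


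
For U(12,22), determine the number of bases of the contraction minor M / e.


Contracting e from U(12,22) gives U(11,21).
Bases of U(11,21) = (21 choose 11) = 352716.

352716


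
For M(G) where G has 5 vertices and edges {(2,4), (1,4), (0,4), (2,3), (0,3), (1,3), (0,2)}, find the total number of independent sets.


An independent set in a graphic matroid is an acyclic edge subset.
G has 5 vertices and 7 edges.
Enumerate all 2^7 = 128 subsets, checking for acyclicity.
Total independent sets = 86.

86


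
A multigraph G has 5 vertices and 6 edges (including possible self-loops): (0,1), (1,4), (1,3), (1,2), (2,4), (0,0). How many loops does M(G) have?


In a graphic matroid, a loop is a self-loop edge (u,u) with rank 0.
Examining all 6 edges for self-loops...
Self-loops found: (0,0)
Number of loops = 1.

1


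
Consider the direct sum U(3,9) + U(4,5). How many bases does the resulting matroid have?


Bases of a direct sum M1 + M2: |B| = |B(M1)| * |B(M2)|.
|B(U(3,9))| = C(9,3) = 84.
|B(U(4,5))| = C(5,4) = 5.
Total bases = 84 * 5 = 420.

420


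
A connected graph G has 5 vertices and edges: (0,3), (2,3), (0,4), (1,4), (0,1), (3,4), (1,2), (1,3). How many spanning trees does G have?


By Kirchhoff's matrix tree theorem, the number of spanning trees equals
the determinant of any cofactor of the Laplacian matrix L.
G has 5 vertices and 8 edges.
Computing the (4 x 4) cofactor determinant gives 40.

40


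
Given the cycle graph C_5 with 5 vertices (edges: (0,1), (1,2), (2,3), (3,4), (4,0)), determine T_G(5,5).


T(C_5; x,y) = x + x^2 + ... + x^(4) + y.
T(5,5) = 5^1 + 5^2 + 5^3 + 5^4 + 5
= 5 + 25 + 125 + 625 + 5
= 785.

785


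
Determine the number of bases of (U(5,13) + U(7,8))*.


(M1+M2)* = M1* + M2*.
M1* = U(8,13), bases: C(13,8) = 1287.
M2* = U(1,8), bases: C(8,1) = 8.
|B(M*)| = 1287 * 8 = 10296.

10296


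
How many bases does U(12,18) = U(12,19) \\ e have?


Deleting e from U(12,19) gives U(12,18) since n > r.
Bases of U(12,18) = C(18,12) = 18! / (12! * 6!) = 18564.

18564


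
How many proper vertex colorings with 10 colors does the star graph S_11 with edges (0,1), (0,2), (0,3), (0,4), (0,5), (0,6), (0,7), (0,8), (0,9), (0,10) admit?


P(tree, k) = k * (k-1)^(10) for any tree on 11 vertices.
P(10) = 10 * 9^10 = 10 * 3486784401 = 34867844010.

34867844010


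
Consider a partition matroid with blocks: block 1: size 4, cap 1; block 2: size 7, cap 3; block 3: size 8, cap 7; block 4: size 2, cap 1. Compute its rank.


Rank of a partition matroid = sum of min(|Si|, ci) for each block.
= min(4,1) + min(7,3) + min(8,7) + min(2,1)
= 1 + 3 + 7 + 1
= 12.

12


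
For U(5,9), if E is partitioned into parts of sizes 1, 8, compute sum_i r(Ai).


r(Ai) = min(|Ai|, 5) for each part.
Sum = min(1,5) + min(8,5)
    = 1 + 5
    = 6.

6


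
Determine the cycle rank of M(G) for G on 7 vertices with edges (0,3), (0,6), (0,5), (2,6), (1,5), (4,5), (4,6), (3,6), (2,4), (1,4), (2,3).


Cycle rank (nullity) = |E| - r(M) = |E| - (|V| - c).
|E| = 11, |V| = 7, c = 1.
Nullity = 11 - (7 - 1) = 11 - 6 = 5.

5


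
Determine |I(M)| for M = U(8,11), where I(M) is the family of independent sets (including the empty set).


Independent sets of U(8,11) are all subsets of size <= 8.
Count = C(11,0) + C(11,1) + C(11,2) + C(11,3) + C(11,4) + C(11,5) + C(11,6) + C(11,7) + C(11,8)
     = 1 + 11 + 55 + 165 + 330 + 462 + 462 + 330 + 165
     = 1981.

1981


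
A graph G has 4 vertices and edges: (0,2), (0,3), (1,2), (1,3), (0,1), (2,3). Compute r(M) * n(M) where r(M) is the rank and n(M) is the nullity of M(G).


r(M) = |V| - c = 4 - 1 = 3.
nullity = |E| - r(M) = 6 - 3 = 3.
Product = 3 * 3 = 9.

9


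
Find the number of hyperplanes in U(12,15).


Hyperplanes of U(12,15) are flats of rank 11.
In a uniform matroid, these are exactly the (11)-element subsets.
Count = C(15,11) = 1365.

1365


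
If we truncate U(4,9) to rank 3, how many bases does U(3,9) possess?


Truncating U(4,9) to rank 3 gives U(3,9).
Bases of U(3,9) are all 3-element subsets of 9 elements.
Number of bases = C(9,3) = 9! / (3! * 6!) = 84.

84


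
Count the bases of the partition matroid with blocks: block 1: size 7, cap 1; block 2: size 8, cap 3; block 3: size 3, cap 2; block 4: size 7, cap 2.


A basis picks exactly ci elements from block i.
Number of bases = product of C(|Si|, ci).
= C(7,1) * C(8,3) * C(3,2) * C(7,2)
= 7 * 56 * 3 * 21
= 24696.

24696


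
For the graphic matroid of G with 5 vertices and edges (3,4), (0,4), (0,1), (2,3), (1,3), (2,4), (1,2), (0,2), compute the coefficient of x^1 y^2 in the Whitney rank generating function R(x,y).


R(x,y) = sum over A in 2^E of x^(r(E)-r(A)) * y^(|A|-r(A)).
G has 5 vertices, 8 edges. r(E) = 4.
Enumerate all 2^8 = 256 subsets.
Count subsets with r(E)-r(A)=1 and |A|-r(A)=2: 4.

4


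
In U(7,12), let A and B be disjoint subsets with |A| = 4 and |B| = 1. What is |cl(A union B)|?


|A union B| = 4 + 1 = 5 (disjoint).
In U(7,12), cl(S) = S if |S| < 7, else cl(S) = E.
Since 5 < 7, cl(A union B) = A union B.
|cl(A union B)| = 5.

5


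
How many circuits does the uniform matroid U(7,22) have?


In U(7,22), circuits are the (8)-element subsets.
Any set of 8 elements is dependent, and removing any one element gives
an independent set of size 7, so it is a minimal dependent set.
Number of circuits = C(22,8) = 22! / (8! * 14!) = 319770.

319770


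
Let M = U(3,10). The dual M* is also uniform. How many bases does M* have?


The dual of U(r,n) is U(n-r, n) = U(7,10).
Bases of U(7,10) are all (7)-element subsets.
|B(M*)| = C(10,7) = 120.

120


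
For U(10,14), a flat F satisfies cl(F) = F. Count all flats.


Flats of U(10,14): every subset of size < 10 is a flat, plus E itself.
Count = (14 choose 0) + (14 choose 1) + (14 choose 2) + (14 choose 3) + (14 choose 4) + (14 choose 5) + (14 choose 6) + (14 choose 7) + (14 choose 8) + (14 choose 9) + 1
     = 1 + 14 + 91 + 364 + 1001 + 2002 + 3003 + 3432 + 3003 + 2002 + 1
     = 14914.

14914


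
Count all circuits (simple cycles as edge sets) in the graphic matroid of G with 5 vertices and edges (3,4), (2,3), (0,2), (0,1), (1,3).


A circuit in a graphic matroid = edge set of a simple cycle.
G has 5 vertices and 5 edges.
Enumerating all minimal edge subsets forming cycles...
Total circuits found: 1.

1


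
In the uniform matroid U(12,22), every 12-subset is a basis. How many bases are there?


Bases of U(12,22) are all 12-element subsets of the 22-element ground set.
Number of bases = C(22,12).
(22 choose 12) = 646646.

646646


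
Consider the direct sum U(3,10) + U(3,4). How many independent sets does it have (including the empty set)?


For a direct sum, |I(M1+M2)| = |I(M1)| * |I(M2)|.
|I(U(3,10))| = sum C(10,k) for k=0..3 = 176.
|I(U(3,4))| = sum C(4,k) for k=0..3 = 15.
Total = 176 * 15 = 2640.

2640


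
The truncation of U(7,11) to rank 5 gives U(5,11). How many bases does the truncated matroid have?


Truncating U(7,11) to rank 5 gives U(5,11).
Bases of U(5,11) are all 5-element subsets of 11 elements.
Number of bases = C(11,5) = 462.

462


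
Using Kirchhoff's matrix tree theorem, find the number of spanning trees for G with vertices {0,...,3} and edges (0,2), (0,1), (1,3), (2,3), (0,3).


By Kirchhoff's matrix tree theorem, the number of spanning trees equals
the determinant of any cofactor of the Laplacian matrix L.
G has 4 vertices and 5 edges.
Computing the (3 x 3) cofactor determinant gives 8.

8


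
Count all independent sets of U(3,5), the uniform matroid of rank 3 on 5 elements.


Independent sets of U(3,5) are all subsets of size <= 3.
Count = (5 choose 0) + (5 choose 1) + (5 choose 2) + (5 choose 3)
     = 1 + 5 + 10 + 10
     = 26.

26


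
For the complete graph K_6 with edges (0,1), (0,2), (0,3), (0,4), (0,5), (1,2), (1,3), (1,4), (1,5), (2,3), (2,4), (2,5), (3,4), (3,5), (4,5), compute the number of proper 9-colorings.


P(K_6, k) = k(k-1)(k-2)...(k-5).
P(9) = (9) * (8) * (7) * (6) * (5) * (4) = 60480.

60480


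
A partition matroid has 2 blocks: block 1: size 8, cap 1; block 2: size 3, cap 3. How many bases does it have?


A basis picks exactly ci elements from block i.
Number of bases = product of C(|Si|, ci).
= C(8,1) * C(3,3)
= 8 * 1
= 8.

8


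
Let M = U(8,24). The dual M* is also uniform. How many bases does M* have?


The dual of U(r,n) is U(n-r, n) = U(16,24).
Bases of U(16,24) are all (16)-element subsets.
|B(M*)| = C(24,16) = 735471.

735471


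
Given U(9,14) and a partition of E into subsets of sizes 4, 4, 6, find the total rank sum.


r(Ai) = min(|Ai|, 9) for each part.
Sum = min(4,9) + min(4,9) + min(6,9)
    = 4 + 4 + 6
    = 14.

14


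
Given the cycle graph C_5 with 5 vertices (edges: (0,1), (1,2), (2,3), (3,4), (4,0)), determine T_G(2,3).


T(C_5; x,y) = x + x^2 + ... + x^(4) + y.
T(2,3) = 2^1 + 2^2 + 2^3 + 2^4 + 3
= 2 + 4 + 8 + 16 + 3
= 33.

33


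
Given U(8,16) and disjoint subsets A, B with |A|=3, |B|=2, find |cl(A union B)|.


|A union B| = 3 + 2 = 5 (disjoint).
In U(8,16), cl(S) = S if |S| < 8, else cl(S) = E.
Since 5 < 8, cl(A union B) = A union B.
|cl(A union B)| = 5.

5


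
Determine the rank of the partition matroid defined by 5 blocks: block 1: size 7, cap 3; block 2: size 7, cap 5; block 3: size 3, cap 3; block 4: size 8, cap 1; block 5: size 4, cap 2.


Rank of a partition matroid = sum of min(|Si|, ci) for each block.
= min(7,3) + min(7,5) + min(3,3) + min(8,1) + min(4,2)
= 3 + 5 + 3 + 1 + 2
= 14.

14


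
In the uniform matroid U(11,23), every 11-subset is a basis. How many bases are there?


Bases of U(11,23) are all 11-element subsets of the 23-element ground set.
Number of bases = C(23,11).
C(23,11) = 1352078.

1352078


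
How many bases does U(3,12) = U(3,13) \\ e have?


Deleting e from U(3,13) gives U(3,12) since n > r.
Bases of U(3,12) = C(12,3) = (12 * 11 * 10) / (1 * 2 * 3) = 220.

220


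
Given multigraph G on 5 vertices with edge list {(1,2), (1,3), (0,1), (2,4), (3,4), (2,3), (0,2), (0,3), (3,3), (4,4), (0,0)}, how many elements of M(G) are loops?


In a graphic matroid, a loop is a self-loop edge (u,u) with rank 0.
Examining all 11 edges for self-loops...
Self-loops found: (3,3), (4,4), (0,0)
Number of loops = 3.

3


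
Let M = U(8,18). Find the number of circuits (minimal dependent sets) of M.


In U(8,18), circuits are the (9)-element subsets.
Any set of 9 elements is dependent, and removing any one element gives
an independent set of size 8, so it is a minimal dependent set.
Number of circuits = C(18,9) = 18! / (9! * 9!) = 48620.

48620


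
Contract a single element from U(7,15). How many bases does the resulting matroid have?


Contracting e from U(7,15) gives U(6,14).
Bases of U(6,14) = (14 choose 6) = 3003.

3003


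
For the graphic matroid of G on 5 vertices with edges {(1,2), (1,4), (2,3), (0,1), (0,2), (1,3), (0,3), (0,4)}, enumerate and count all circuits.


A circuit in a graphic matroid = edge set of a simple cycle.
G has 5 vertices and 8 edges.
Enumerating all minimal edge subsets forming cycles...
Total circuits found: 12.

12


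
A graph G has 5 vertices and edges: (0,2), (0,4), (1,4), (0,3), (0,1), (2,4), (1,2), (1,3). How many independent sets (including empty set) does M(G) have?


An independent set in a graphic matroid is an acyclic edge subset.
G has 5 vertices and 8 edges.
Enumerate all 2^8 = 256 subsets, checking for acyclicity.
Total independent sets = 128.

128


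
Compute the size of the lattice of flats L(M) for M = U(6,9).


Flats of U(6,9): every subset of size < 6 is a flat, plus E itself.
Count = C(9,0) + C(9,1) + C(9,2) + C(9,3) + C(9,4) + C(9,5) + 1
     = 1 + 9 + 36 + 84 + 126 + 126 + 1
     = 383.

383


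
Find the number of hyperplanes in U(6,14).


Hyperplanes of U(6,14) are flats of rank 5.
In a uniform matroid, these are exactly the (5)-element subsets.
Count = C(14,5) = 14! / (5! * 9!) = 2002.

2002


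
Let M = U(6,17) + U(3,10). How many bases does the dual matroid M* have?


(M1+M2)* = M1* + M2*.
M1* = U(11,17), bases: C(17,11) = 12376.
M2* = U(7,10), bases: C(10,7) = 120.
|B(M*)| = 12376 * 120 = 1485120.

1485120


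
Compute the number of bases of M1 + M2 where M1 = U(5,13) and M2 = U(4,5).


Bases of a direct sum M1 + M2: |B| = |B(M1)| * |B(M2)|.
|B(U(5,13))| = C(13,5) = 1287.
|B(U(4,5))| = C(5,4) = 5.
Total bases = 1287 * 5 = 6435.

6435


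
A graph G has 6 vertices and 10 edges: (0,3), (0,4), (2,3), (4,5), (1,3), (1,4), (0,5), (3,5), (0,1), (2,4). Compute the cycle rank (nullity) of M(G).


Cycle rank (nullity) = |E| - r(M) = |E| - (|V| - c).
|E| = 10, |V| = 6, c = 1.
Nullity = 10 - (6 - 1) = 10 - 5 = 5.

5


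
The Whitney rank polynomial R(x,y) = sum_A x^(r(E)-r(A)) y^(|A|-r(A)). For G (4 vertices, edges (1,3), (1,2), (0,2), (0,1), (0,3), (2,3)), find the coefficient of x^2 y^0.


R(x,y) = sum over A in 2^E of x^(r(E)-r(A)) * y^(|A|-r(A)).
G has 4 vertices, 6 edges. r(E) = 3.
Enumerate all 2^6 = 64 subsets.
Count subsets with r(E)-r(A)=2 and |A|-r(A)=0: 6.

6


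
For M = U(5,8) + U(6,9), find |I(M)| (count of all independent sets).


For a direct sum, |I(M1+M2)| = |I(M1)| * |I(M2)|.
|I(U(5,8))| = sum C(8,k) for k=0..5 = 219.
|I(U(6,9))| = sum C(9,k) for k=0..6 = 466.
Total = 219 * 466 = 102054.

102054


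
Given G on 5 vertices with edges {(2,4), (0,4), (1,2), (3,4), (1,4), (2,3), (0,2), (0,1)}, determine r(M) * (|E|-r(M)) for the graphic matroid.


r(M) = |V| - c = 5 - 1 = 4.
nullity = |E| - r(M) = 8 - 4 = 4.
Product = 4 * 4 = 16.

16


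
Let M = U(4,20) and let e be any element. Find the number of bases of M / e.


Contracting e from U(4,20) gives U(3,19).
Bases of U(3,19) = C(19,3) = 19! / (3! * 16!) = 969.

969


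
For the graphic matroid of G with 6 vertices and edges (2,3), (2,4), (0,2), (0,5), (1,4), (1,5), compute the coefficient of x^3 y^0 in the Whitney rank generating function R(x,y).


R(x,y) = sum over A in 2^E of x^(r(E)-r(A)) * y^(|A|-r(A)).
G has 6 vertices, 6 edges. r(E) = 5.
Enumerate all 2^6 = 64 subsets.
Count subsets with r(E)-r(A)=3 and |A|-r(A)=0: 15.

15


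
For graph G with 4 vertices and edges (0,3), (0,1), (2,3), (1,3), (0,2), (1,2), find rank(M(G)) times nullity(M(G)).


r(M) = |V| - c = 4 - 1 = 3.
nullity = |E| - r(M) = 6 - 3 = 3.
Product = 3 * 3 = 9.

9


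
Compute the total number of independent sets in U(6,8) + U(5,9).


For a direct sum, |I(M1+M2)| = |I(M1)| * |I(M2)|.
|I(U(6,8))| = sum C(8,k) for k=0..6 = 247.
|I(U(5,9))| = sum C(9,k) for k=0..5 = 382.
Total = 247 * 382 = 94354.

94354


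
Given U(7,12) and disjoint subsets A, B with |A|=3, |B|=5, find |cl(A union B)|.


|A union B| = 3 + 5 = 8 (disjoint).
In U(7,12), cl(S) = S if |S| < 7, else cl(S) = E.
Since 8 >= 7, cl(A union B) = E.
|cl(A union B)| = 12.

12


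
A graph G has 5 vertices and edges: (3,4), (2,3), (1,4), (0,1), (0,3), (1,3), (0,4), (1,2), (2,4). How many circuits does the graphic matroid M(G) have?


A circuit in a graphic matroid = edge set of a simple cycle.
G has 5 vertices and 9 edges.
Enumerating all minimal edge subsets forming cycles...
Total circuits found: 22.

22


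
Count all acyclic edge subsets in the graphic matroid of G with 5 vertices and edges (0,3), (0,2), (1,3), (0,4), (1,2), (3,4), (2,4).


An independent set in a graphic matroid is an acyclic edge subset.
G has 5 vertices and 7 edges.
Enumerate all 2^7 = 128 subsets, checking for acyclicity.
Total independent sets = 86.

86


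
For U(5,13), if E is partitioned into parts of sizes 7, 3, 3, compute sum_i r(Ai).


r(Ai) = min(|Ai|, 5) for each part.
Sum = min(7,5) + min(3,5) + min(3,5)
    = 5 + 3 + 3
    = 11.

11


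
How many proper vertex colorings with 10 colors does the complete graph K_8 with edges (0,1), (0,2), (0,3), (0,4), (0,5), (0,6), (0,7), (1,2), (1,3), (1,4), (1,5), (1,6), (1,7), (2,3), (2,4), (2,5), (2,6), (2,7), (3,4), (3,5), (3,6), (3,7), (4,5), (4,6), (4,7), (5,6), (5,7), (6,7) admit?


P(K_8, k) = k(k-1)(k-2)...(k-7).
P(10) = (10) * (9) * (8) * (7) * (6) * (5) * (4) * (3) = 1814400.

1814400


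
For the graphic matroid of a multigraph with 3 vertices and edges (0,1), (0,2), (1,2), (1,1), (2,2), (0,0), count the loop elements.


In a graphic matroid, a loop is a self-loop edge (u,u) with rank 0.
Examining all 6 edges for self-loops...
Self-loops found: (1,1), (2,2), (0,0)
Number of loops = 3.

3


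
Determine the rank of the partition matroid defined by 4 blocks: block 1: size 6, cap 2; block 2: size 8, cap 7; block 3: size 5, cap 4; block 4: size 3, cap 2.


Rank of a partition matroid = sum of min(|Si|, ci) for each block.
= min(6,2) + min(8,7) + min(5,4) + min(3,2)
= 2 + 7 + 4 + 2
= 15.

15


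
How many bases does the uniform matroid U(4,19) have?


Bases of U(4,19) are all 4-element subsets of the 19-element ground set.
Number of bases = C(19,4).
(19 choose 4) = 3876.

3876


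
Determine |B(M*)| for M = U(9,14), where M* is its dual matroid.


The dual of U(r,n) is U(n-r, n) = U(5,14).
Bases of U(5,14) are all (5)-element subsets.
|B(M*)| = C(14,5) = 14! / (5! * 9!) = 2002.

2002


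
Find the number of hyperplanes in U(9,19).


Hyperplanes of U(9,19) are flats of rank 8.
In a uniform matroid, these are exactly the (8)-element subsets.
Count = C(19,8) = 19! / (8! * 11!) = 75582.

75582


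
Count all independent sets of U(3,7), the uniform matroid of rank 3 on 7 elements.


Independent sets of U(3,7) are all subsets of size <= 3.
Count = C(7,0) + C(7,1) + C(7,2) + C(7,3)
     = 1 + 7 + 21 + 35
     = 64.

64


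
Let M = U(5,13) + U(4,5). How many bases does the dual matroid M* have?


(M1+M2)* = M1* + M2*.
M1* = U(8,13), bases: C(13,8) = 1287.
M2* = U(1,5), bases: C(5,1) = 5.
|B(M*)| = 1287 * 5 = 6435.

6435


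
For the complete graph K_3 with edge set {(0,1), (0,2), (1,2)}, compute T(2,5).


T(K_3; x,y) = x^2 + x + y.
T(2,5) = 4 + 2 + 5 = 11.

11


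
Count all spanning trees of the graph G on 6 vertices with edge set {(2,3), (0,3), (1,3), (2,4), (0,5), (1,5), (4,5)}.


By Kirchhoff's matrix tree theorem, the number of spanning trees equals
the determinant of any cofactor of the Laplacian matrix L.
G has 6 vertices and 7 edges.
Computing the (5 x 5) cofactor determinant gives 16.

16


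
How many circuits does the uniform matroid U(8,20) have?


In U(8,20), circuits are the (9)-element subsets.
Any set of 9 elements is dependent, and removing any one element gives
an independent set of size 8, so it is a minimal dependent set.
Number of circuits = (20 choose 9) = 167960.

167960


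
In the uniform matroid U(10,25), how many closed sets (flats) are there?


Flats of U(10,25): every subset of size < 10 is a flat, plus E itself.
Count = (25 choose 0) + (25 choose 1) + (25 choose 2) + (25 choose 3) + (25 choose 4) + (25 choose 5) + (25 choose 6) + (25 choose 7) + (25 choose 8) + (25 choose 9) + 1
     = 1 + 25 + 300 + 2300 + 12650 + 53130 + 177100 + 480700 + 1081575 + 2042975 + 1
     = 3850757.

3850757


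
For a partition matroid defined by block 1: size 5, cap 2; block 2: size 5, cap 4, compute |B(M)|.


A basis picks exactly ci elements from block i.
Number of bases = product of C(|Si|, ci).
= C(5,2) * C(5,4)
= 10 * 5
= 50.

50


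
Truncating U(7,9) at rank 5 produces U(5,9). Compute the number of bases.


Truncating U(7,9) to rank 5 gives U(5,9).
Bases of U(5,9) are all 5-element subsets of 9 elements.
Number of bases = C(9,5) = 9! / (5! * 4!) = 126.

126


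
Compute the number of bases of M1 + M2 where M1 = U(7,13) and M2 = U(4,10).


Bases of a direct sum M1 + M2: |B| = |B(M1)| * |B(M2)|.
|B(U(7,13))| = C(13,7) = 1716.
|B(U(4,10))| = C(10,4) = 210.
Total bases = 1716 * 210 = 360360.

360360


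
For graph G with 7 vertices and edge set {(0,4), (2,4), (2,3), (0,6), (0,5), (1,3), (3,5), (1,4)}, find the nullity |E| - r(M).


Cycle rank (nullity) = |E| - r(M) = |E| - (|V| - c).
|E| = 8, |V| = 7, c = 1.
Nullity = 8 - (7 - 1) = 8 - 6 = 2.

2


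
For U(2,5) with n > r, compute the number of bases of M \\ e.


Deleting e from U(2,5) gives U(2,4) since n > r.
Bases of U(2,4) = C(4,2) = 4! / (2! * 2!) = 6.

6


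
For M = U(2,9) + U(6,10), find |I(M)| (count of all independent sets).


For a direct sum, |I(M1+M2)| = |I(M1)| * |I(M2)|.
|I(U(2,9))| = sum C(9,k) for k=0..2 = 46.
|I(U(6,10))| = sum C(10,k) for k=0..6 = 848.
Total = 46 * 848 = 39008.

39008


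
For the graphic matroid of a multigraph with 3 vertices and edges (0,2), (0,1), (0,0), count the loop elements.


In a graphic matroid, a loop is a self-loop edge (u,u) with rank 0.
Examining all 3 edges for self-loops...
Self-loops found: (0,0)
Number of loops = 1.

1


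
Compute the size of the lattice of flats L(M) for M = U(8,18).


Flats of U(8,18): every subset of size < 8 is a flat, plus E itself.
Count = C(18,0) + C(18,1) + C(18,2) + C(18,3) + C(18,4) + C(18,5) + C(18,6) + C(18,7) + 1
     = 1 + 18 + 153 + 816 + 3060 + 8568 + 18564 + 31824 + 1
     = 63005.

63005


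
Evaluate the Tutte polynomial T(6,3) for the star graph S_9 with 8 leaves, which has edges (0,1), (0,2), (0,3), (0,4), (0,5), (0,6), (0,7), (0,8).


A star on 9 vertices is a tree with 8 edges.
T(x,y) = x^(8) for any tree.
T(6,3) = 6^8 = 1679616.

1679616


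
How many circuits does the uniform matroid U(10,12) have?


In U(10,12), circuits are the (11)-element subsets.
Any set of 11 elements is dependent, and removing any one element gives
an independent set of size 10, so it is a minimal dependent set.
Number of circuits = (12 choose 11) = 12.

12


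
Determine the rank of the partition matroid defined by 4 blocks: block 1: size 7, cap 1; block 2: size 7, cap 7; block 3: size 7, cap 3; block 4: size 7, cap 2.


Rank of a partition matroid = sum of min(|Si|, ci) for each block.
= min(7,1) + min(7,7) + min(7,3) + min(7,2)
= 1 + 7 + 3 + 2
= 13.

13


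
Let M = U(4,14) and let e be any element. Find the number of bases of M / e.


Contracting e from U(4,14) gives U(3,13).
Bases of U(3,13) = (13 choose 3) = 286.

286


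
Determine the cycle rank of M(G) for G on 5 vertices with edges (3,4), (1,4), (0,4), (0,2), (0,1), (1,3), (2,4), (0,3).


Cycle rank (nullity) = |E| - r(M) = |E| - (|V| - c).
|E| = 8, |V| = 5, c = 1.
Nullity = 8 - (5 - 1) = 8 - 4 = 4.

4


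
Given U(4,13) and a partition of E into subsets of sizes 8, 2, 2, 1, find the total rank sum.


r(Ai) = min(|Ai|, 4) for each part.
Sum = min(8,4) + min(2,4) + min(2,4) + min(1,4)
    = 4 + 2 + 2 + 1
    = 9.

9


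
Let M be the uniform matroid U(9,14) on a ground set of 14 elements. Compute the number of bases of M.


Bases of U(9,14) are all 9-element subsets of the 14-element ground set.
Number of bases = C(14,9).
C(14,9) = 14! / (9! * 5!) = 2002.

2002


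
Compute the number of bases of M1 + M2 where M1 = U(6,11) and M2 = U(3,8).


Bases of a direct sum M1 + M2: |B| = |B(M1)| * |B(M2)|.
|B(U(6,11))| = C(11,6) = 462.
|B(U(3,8))| = C(8,3) = 56.
Total bases = 462 * 56 = 25872.

25872


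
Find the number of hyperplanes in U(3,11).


Hyperplanes of U(3,11) are flats of rank 2.
In a uniform matroid, these are exactly the (2)-element subsets.
Count = C(11,2) = (11 * 10) / (1 * 2) = 55.

55


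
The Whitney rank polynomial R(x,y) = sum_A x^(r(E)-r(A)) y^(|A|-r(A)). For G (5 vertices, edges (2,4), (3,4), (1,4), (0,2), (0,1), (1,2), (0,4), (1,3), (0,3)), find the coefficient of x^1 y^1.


R(x,y) = sum over A in 2^E of x^(r(E)-r(A)) * y^(|A|-r(A)).
G has 5 vertices, 9 edges. r(E) = 4.
Enumerate all 2^9 = 512 subsets.
Count subsets with r(E)-r(A)=1 and |A|-r(A)=1: 51.

51


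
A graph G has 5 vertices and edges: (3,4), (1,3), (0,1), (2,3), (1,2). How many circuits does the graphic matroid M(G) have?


A circuit in a graphic matroid = edge set of a simple cycle.
G has 5 vertices and 5 edges.
Enumerating all minimal edge subsets forming cycles...
Total circuits found: 1.

1


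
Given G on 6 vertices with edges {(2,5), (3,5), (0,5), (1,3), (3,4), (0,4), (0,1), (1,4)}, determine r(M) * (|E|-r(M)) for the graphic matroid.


r(M) = |V| - c = 6 - 1 = 5.
nullity = |E| - r(M) = 8 - 5 = 3.
Product = 5 * 3 = 15.

15


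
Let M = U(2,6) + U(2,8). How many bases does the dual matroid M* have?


(M1+M2)* = M1* + M2*.
M1* = U(4,6), bases: C(6,4) = 15.
M2* = U(6,8), bases: C(8,6) = 28.
|B(M*)| = 15 * 28 = 420.

420


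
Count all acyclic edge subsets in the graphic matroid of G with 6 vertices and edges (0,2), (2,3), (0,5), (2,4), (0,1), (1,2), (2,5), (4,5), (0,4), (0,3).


An independent set in a graphic matroid is an acyclic edge subset.
G has 6 vertices and 10 edges.
Enumerate all 2^10 = 1024 subsets, checking for acyclicity.
Total independent sets = 426.

426


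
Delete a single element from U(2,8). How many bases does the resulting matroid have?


Deleting e from U(2,8) gives U(2,7) since n > r.
Bases of U(2,7) = (7 choose 2) = 21.

21


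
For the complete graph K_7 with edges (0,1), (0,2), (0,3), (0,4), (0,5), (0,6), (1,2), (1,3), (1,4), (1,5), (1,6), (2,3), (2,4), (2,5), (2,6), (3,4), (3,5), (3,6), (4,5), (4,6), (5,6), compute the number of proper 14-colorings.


P(K_7, k) = k(k-1)(k-2)...(k-6).
P(14) = (14) * (13) * (12) * (11) * (10) * (9) * (8) = 17297280.

17297280
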